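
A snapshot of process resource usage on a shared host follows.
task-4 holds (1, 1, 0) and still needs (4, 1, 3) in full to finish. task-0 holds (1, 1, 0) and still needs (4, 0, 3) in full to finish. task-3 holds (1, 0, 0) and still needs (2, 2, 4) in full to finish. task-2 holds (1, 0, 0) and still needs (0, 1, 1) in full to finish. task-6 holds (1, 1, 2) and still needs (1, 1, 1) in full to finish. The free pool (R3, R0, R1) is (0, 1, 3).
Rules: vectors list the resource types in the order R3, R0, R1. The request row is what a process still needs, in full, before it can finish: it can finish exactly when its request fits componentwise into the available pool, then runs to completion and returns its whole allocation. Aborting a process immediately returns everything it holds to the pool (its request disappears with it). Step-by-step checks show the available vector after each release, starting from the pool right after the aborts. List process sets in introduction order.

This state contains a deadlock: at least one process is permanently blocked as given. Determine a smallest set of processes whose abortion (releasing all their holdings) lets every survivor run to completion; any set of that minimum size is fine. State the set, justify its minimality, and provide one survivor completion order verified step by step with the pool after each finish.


Minimum abort set: task-4.
Key observation: aborting task-4 returns (1, 1, 0), and task-0 — hopeless before — runs at step 4 with the returned capacity in the pool.
Why nothing smaller works: aborting no one leaves the state deadlocked as given.
Survivors finish in the order: task-6, task-3, task-2, task-0. Step-by-step check (pool after the aborts first):
  pool = (1, 2, 3)
  task-6 needs (1, 1, 1) <= (1, 2, 3) -> finishes; pool += (1, 1, 2) = (2, 3, 5)
  task-3 needs (2, 2, 4) <= (2, 3, 5) -> finishes; pool += (1, 0, 0) = (3, 3, 5)
  task-2 needs (0, 1, 1) <= (3, 3, 5) -> finishes; pool += (1, 0, 0) = (4, 3, 5)
  task-0 needs (4, 0, 3) <= (4, 3, 5) -> finishes; pool += (1, 1, 0) = (5, 4, 5)


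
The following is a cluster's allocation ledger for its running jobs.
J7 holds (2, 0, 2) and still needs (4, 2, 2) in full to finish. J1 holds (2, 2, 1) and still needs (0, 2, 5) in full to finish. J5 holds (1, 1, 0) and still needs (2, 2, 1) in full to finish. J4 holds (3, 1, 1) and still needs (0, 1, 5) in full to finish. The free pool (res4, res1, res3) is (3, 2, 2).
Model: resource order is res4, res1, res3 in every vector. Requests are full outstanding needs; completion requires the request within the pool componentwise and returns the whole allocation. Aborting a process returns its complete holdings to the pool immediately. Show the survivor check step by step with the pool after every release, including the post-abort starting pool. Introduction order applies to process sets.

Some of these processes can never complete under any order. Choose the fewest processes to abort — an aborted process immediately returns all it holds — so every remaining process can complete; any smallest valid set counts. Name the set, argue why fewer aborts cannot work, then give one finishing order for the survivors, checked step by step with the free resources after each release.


Abort J4.
Key observation: the deadlocked J1 becomes finishable only because J4 released (3, 1, 1); it completes at step 3 below.
Minimality: the empty abort set fails — the state is deadlocked as it stands.
The survivors complete as J5, J7, J1. Check, step by step (starting from the post-abort pool):
  pool = (6, 3, 3)
  J5: need (2, 2, 1) fits (6, 3, 3); releases (1, 1, 0), pool now (7, 4, 3)
  J7: need (4, 2, 2) fits (7, 4, 3); releases (2, 0, 2), pool now (9, 4, 5)
  J1: need (0, 2, 5) fits (9, 4, 5); releases (2, 2, 1), pool now (11, 6, 6)


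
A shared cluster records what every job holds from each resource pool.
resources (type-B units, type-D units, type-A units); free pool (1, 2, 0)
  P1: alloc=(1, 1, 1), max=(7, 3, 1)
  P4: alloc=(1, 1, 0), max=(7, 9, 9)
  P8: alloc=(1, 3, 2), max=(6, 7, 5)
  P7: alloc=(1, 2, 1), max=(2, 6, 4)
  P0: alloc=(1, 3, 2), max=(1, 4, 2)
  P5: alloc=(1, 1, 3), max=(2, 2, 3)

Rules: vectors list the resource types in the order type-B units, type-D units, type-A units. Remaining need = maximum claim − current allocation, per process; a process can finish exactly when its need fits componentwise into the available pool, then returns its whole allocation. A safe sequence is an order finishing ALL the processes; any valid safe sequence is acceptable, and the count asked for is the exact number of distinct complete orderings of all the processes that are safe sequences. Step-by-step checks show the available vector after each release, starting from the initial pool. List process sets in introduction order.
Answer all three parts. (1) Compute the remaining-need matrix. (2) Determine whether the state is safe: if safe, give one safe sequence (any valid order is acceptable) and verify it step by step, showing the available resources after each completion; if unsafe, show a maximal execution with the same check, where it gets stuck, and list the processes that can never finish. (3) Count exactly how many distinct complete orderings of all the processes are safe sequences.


(1) Need matrix, components ordered type-B units, type-D units, type-A units:
  P1: (6, 2, 0)
  P4: (6, 8, 9)
  P8: (5, 4, 3)
  P7: (1, 4, 3)
  P0: (0, 1, 0)
  P5: (1, 1, 0)
(2) UNSAFE.
Key observation: after P0, P5, P7 complete, (4, 8, 6) is the best the pool ever gets, yet each leftover process wants more type-B units.
Going as far as possible: P0, P5, P7; after that, nothing fits. Verifying each step:
  pool = (1, 2, 0)
  P0 needs (0, 1, 0) <= (1, 2, 0) -> finishes; pool += (1, 3, 2) = (2, 5, 2)
  P5 needs (1, 1, 0) <= (2, 5, 2) -> finishes; pool += (1, 1, 3) = (3, 6, 5)
  P7 needs (1, 4, 3) <= (3, 6, 5) -> finishes; pool += (1, 2, 1) = (4, 8, 6)
  P1 still needs (6, 2, 0) but only (4, 8, 6) is free — short on type-B units
  P4 still needs (6, 8, 9) but only (4, 8, 6) is free — short on type-B units and type-A units
  P8 still needs (5, 4, 3) but only (4, 8, 6) is free — short on type-B units
Permanently blocked: P1, P4 and P8.
(3) The exact count: 0 of the possible complete orderings are safe sequences.


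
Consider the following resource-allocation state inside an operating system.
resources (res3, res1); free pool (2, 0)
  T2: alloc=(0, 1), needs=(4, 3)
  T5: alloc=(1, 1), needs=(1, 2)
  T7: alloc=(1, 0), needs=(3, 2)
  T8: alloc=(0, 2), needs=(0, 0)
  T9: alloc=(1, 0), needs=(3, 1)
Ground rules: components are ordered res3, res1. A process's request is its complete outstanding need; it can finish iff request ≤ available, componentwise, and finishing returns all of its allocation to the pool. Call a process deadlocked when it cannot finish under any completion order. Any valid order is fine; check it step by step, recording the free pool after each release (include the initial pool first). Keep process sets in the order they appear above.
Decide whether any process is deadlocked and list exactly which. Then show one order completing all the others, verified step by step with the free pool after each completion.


Nothing here is deadlocked.
Key observation: there is always a runnable process — T8 first — so the state unwinds completely.
One completion order for the rest: T8, T5, T9, T2, T7. Verifying each step:
  pool = (2, 0)
  run T8 (needs (0, 0), free (2, 0)); after release of (0, 2) the pool is (2, 2)
  run T5 (needs (1, 2), free (2, 2)); after release of (1, 1) the pool is (3, 3)
  run T9 (needs (3, 1), free (3, 3)); after release of (1, 0) the pool is (4, 3)
  run T2 (needs (4, 3), free (4, 3)); after release of (0, 1) the pool is (4, 4)
  run T7 (needs (3, 2), free (4, 4)); after release of (1, 0) the pool is (5, 4)


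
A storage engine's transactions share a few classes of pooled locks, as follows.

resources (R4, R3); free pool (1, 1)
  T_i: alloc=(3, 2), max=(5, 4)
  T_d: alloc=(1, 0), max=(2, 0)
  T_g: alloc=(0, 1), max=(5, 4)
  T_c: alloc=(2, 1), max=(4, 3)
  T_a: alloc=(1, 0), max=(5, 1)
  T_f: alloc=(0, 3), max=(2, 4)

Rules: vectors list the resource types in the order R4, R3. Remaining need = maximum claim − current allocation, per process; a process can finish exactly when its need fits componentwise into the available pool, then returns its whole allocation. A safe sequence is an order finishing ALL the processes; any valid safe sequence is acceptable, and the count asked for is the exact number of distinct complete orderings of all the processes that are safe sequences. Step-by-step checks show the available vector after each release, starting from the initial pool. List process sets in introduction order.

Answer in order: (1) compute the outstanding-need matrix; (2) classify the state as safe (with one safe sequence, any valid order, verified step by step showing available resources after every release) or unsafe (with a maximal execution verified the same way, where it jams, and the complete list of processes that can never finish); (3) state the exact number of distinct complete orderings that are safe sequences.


(1) Need matrix, components ordered R4, R3:
  T_i: (2, 2)
  T_d: (1, 0)
  T_g: (5, 3)
  T_c: (2, 2)
  T_a: (4, 1)
  T_f: (2, 1)
(2) The state is SAFE; one workable sequence: T_d, T_f, T_i, T_c, T_a, T_g.
Key observation: reading the order forward, T_d is the first process whose need (1, 0) meets the free pool (1, 1) exactly on a resource it requests.
Step-by-step check:
  pool = (1, 1)
  run T_d (needs (1, 0), free (1, 1)); after release of (1, 0) the pool is (2, 1)
  run T_f (needs (2, 1), free (2, 1)); after release of (0, 3) the pool is (2, 4)
  run T_i (needs (2, 2), free (2, 4)); after release of (3, 2) the pool is (5, 6)
  run T_c (needs (2, 2), free (5, 6)); after release of (2, 1) the pool is (7, 7)
  run T_a (needs (4, 1), free (7, 7)); after release of (1, 0) the pool is (8, 7)
  run T_g (needs (5, 3), free (8, 7)); after release of (0, 1) the pool is (8, 8)
(3) The exact count: 10 of the possible complete orderings are safe sequences.


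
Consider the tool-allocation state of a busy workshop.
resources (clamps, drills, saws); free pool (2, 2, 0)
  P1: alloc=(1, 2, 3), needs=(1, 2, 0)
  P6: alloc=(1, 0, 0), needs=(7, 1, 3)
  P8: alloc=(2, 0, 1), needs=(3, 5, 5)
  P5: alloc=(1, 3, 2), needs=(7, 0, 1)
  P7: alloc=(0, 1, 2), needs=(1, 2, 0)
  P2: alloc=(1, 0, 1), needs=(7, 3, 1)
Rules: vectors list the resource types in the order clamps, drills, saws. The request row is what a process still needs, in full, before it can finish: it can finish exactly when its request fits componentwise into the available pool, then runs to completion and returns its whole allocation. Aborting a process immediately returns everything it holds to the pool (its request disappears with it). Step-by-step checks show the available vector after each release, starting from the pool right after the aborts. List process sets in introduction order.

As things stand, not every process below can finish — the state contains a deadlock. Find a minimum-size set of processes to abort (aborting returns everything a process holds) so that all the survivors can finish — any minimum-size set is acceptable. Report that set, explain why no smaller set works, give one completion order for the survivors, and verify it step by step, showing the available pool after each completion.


The answer: abort P5 and P2.
Key observation: aborting P5 and P2 returns (2, 3, 3), and P6 — hopeless before — runs at step 4 with the returned capacity in the pool.
Minimality, checking each single-abort alternative: P1 alone leaves P6 blocked (short on clamps); P6 alone leaves P5 blocked (short on clamps); P8 alone leaves P6 blocked (short on clamps); P5 alone leaves P6 blocked (short on clamps); P7 alone leaves P6 blocked (short on clamps); P2 alone leaves P6 blocked (short on clamps).
One survivor order: P1, P7, P8, P6. Verifying each step (post-abort pool first):
  pool = (4, 5, 3)
  run P1 (needs (1, 2, 0), free (4, 5, 3)); after release of (1, 2, 3) the pool is (5, 7, 6)
  run P7 (needs (1, 2, 0), free (5, 7, 6)); after release of (0, 1, 2) the pool is (5, 8, 8)
  run P8 (needs (3, 5, 5), free (5, 8, 8)); after release of (2, 0, 1) the pool is (7, 8, 9)
  run P6 (needs (7, 1, 3), free (7, 8, 9)); after release of (1, 0, 0) the pool is (8, 8, 9)


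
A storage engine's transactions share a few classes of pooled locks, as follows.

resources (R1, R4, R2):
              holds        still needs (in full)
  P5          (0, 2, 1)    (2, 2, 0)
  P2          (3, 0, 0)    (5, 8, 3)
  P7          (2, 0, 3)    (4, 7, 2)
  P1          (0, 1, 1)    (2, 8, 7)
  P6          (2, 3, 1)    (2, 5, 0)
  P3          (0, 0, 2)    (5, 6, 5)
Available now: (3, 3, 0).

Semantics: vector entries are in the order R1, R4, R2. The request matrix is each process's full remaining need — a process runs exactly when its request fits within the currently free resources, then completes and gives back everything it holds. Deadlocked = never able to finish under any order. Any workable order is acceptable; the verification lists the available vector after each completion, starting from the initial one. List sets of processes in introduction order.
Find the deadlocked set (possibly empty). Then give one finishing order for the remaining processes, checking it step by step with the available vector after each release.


The deadlocked set is empty.
Key observation: P5 can run right away; the returned allocation unlocks the remaining processes in turn.
The rest can finish in the order P5, P6, P7, P3, P1, P2. Step-by-step check:
  pool = (3, 3, 0)
  P5 needs (2, 2, 0) <= (3, 3, 0) -> finishes; pool += (0, 2, 1) = (3, 5, 1)
  P6 needs (2, 5, 0) <= (3, 5, 1) -> finishes; pool += (2, 3, 1) = (5, 8, 2)
  P7 needs (4, 7, 2) <= (5, 8, 2) -> finishes; pool += (2, 0, 3) = (7, 8, 5)
  P3 needs (5, 6, 5) <= (7, 8, 5) -> finishes; pool += (0, 0, 2) = (7, 8, 7)
  P1 needs (2, 8, 7) <= (7, 8, 7) -> finishes; pool += (0, 1, 1) = (7, 9, 8)
  P2 needs (5, 8, 3) <= (7, 9, 8) -> finishes; pool += (3, 0, 0) = (10, 9, 8)


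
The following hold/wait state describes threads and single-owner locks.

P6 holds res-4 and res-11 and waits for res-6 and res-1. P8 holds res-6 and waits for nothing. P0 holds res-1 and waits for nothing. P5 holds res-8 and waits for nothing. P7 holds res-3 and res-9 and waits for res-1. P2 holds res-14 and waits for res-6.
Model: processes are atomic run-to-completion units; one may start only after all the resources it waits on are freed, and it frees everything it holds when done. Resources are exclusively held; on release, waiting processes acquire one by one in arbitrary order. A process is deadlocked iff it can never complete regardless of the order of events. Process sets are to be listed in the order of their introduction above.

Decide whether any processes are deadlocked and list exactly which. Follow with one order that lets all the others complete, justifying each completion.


No process is deadlocked.
Key observation: no waiting chain loops back on itself — every chain ends at a process that waits on nothing, so everyone eventually runs.
The rest can finish in the order P5, P0, P8, P6, P7, P2.
Verifying each step:
  run P5 (it waits on nothing); releases res-8
  run P0 (it waits on nothing); releases res-1
  run P8 (it waits on nothing); releases res-6
  run P6 (all its waits — res-6 and res-1 — are resolved); releases res-4 and res-11
  run P7 (all its waits — res-1 — are resolved); releases res-3 and res-9
  run P2 (all its waits — res-6 — are resolved); releases res-14


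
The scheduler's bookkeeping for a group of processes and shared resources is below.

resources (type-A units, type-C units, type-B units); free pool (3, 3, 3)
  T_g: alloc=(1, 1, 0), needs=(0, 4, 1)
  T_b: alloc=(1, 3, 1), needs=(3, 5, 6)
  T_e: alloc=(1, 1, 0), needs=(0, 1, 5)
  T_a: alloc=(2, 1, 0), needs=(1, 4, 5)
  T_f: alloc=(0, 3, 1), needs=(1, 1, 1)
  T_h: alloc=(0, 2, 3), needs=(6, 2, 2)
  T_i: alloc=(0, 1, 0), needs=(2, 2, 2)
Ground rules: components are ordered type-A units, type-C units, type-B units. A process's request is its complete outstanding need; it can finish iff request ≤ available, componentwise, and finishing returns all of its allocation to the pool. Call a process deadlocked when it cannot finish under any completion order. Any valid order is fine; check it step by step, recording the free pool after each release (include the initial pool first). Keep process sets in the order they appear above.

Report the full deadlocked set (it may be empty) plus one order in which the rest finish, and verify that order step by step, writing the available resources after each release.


Deadlocked: T_b, T_e, T_a and T_h.
Key observation: after T_f, T_i, T_g the pool peaks at (4, 8, 4), and each blocked process is short somewhere: T_b on type-B units; T_e on type-B units; T_a on type-B units; T_h on type-A units.
One completion order for the rest: T_f, T_i, T_g. Walking it through:
  pool = (3, 3, 3)
  T_f: need (1, 1, 1) fits (3, 3, 3); releases (0, 3, 1), pool now (3, 6, 4)
  T_i: need (2, 2, 2) fits (3, 6, 4); releases (0, 1, 0), pool now (3, 7, 4)
  T_g: need (0, 4, 1) fits (3, 7, 4); releases (1, 1, 0), pool now (4, 8, 4)
The blocked processes can never fit:
  blocked: T_b wants (3, 5, 6), pool (4, 8, 4) — not enough type-B units
  blocked: T_e wants (0, 1, 5), pool (4, 8, 4) — not enough type-B units
  blocked: T_a wants (1, 4, 5), pool (4, 8, 4) — not enough type-B units
  blocked: T_h wants (6, 2, 2), pool (4, 8, 4) — not enough type-A units


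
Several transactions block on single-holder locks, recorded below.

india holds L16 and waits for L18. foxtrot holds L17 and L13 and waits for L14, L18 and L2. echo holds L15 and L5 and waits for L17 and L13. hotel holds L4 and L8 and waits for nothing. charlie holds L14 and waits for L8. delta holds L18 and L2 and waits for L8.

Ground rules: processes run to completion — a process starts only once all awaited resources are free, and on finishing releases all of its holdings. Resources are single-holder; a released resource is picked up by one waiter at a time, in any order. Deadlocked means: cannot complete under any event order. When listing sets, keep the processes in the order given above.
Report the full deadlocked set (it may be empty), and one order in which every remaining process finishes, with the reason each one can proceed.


Nothing here is deadlocked.
Key observation: all waits point, directly or indirectly, at processes that can finish, so nothing is permanently blocked.
One completion order for the rest: hotel, charlie, delta, foxtrot, echo, india.
Walking it through:
  run hotel (it waits on nothing); releases L4 and L8
  charlie: everything it awaited (L8) is free; runs, freeing L14
  delta: everything it awaited (L8) is free; runs, freeing L18 and L2
  foxtrot: everything it awaited (L14, L18 and L2) is free; runs, freeing L17 and L13
  echo: everything it awaited (L17 and L13) is free; runs, freeing L15 and L5
  india: everything it awaited (L18) is free; runs, freeing L16


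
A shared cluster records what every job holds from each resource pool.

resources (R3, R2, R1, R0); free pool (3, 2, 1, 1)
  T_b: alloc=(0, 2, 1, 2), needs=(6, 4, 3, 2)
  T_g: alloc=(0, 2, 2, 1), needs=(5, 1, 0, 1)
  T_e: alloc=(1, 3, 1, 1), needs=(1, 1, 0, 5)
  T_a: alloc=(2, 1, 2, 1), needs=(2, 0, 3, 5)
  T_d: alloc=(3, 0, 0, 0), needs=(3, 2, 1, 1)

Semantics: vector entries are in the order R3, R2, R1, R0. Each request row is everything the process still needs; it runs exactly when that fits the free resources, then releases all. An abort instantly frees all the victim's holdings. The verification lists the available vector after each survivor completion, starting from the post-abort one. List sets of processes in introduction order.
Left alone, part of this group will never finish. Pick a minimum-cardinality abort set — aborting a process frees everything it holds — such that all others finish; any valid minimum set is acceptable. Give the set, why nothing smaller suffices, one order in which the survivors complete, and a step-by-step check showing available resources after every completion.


Abort T_a.
Key observation: T_e could never have finished before the abort; with (2, 1, 2, 1) returned by T_a, it fits at step 4.
Minimality: the empty abort set fails — the state is deadlocked as it stands.
The survivors complete as T_d, T_g, T_b, T_e. Verifying each step (starting from the post-abort pool):
  pool = (5, 3, 3, 2)
  T_d: need (3, 2, 1, 1) fits (5, 3, 3, 2); releases (3, 0, 0, 0), pool now (8, 3, 3, 2)
  T_g: need (5, 1, 0, 1) fits (8, 3, 3, 2); releases (0, 2, 2, 1), pool now (8, 5, 5, 3)
  T_b: need (6, 4, 3, 2) fits (8, 5, 5, 3); releases (0, 2, 1, 2), pool now (8, 7, 6, 5)
  T_e: need (1, 1, 0, 5) fits (8, 7, 6, 5); releases (1, 3, 1, 1), pool now (9, 10, 7, 6)


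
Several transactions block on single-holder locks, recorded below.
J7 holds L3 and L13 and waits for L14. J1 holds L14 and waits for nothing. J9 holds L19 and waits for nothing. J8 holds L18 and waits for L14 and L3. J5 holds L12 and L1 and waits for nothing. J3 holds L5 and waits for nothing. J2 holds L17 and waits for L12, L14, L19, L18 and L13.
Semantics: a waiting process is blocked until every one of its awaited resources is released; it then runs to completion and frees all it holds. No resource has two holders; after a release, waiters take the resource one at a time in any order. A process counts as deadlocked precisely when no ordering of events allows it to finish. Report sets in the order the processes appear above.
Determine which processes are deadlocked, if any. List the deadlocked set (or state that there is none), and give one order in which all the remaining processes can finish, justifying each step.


Nothing here is deadlocked.
Key observation: the wait graph is acyclic; completion cascades from the unblocked processes through everyone else.
A valid finishing order for the others: J1, J5, J7, J3, J8, J9, J2.
Step-by-step check:
  J1: no waits; runs immediately, freeing L14
  J5: no waits; runs immediately, freeing L12 and L1
  run J7 (all its waits — L14 — are resolved); releases L3 and L13
  J3: no waits; runs immediately, freeing L5
  run J8 (all its waits — L14 and L3 — are resolved); releases L18
  J9: no waits; runs immediately, freeing L19
  run J2 (all its waits — L12, L14, L19, L18 and L13 — are resolved); releases L17


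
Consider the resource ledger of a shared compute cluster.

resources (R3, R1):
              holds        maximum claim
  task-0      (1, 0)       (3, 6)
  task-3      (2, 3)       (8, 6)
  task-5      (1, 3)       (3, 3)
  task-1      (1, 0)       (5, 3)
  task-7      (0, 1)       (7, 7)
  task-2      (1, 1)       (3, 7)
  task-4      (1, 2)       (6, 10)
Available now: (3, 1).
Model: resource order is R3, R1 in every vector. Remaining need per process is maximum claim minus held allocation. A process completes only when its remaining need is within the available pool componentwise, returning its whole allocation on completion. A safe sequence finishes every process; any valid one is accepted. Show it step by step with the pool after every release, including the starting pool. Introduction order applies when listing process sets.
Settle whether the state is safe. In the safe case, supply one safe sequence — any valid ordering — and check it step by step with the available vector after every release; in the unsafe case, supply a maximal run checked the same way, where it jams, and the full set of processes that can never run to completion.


UNSAFE.
Key observation: after task-5, task-1 the pool peaks at (5, 4), and each blocked process is short somewhere: task-0 on R1; task-3 on R3; task-7 on R3, R1; task-2 on R1; task-4 on R1.
Going as far as possible: task-5, task-1; after that, nothing fits. Verifying each step:
  pool = (3, 1)
  task-5 needs (2, 0) <= (3, 1) -> finishes; pool += (1, 3) = (4, 4)
  task-1 needs (4, 3) <= (4, 4) -> finishes; pool += (1, 0) = (5, 4)
  task-0 cannot run: need (2, 6) vs free (5, 4) (insufficient R1)
  task-3 cannot run: need (6, 3) vs free (5, 4) (insufficient R3)
  task-7 cannot run: need (7, 6) vs free (5, 4) (insufficient R3 and R1)
  task-2 cannot run: need (2, 6) vs free (5, 4) (insufficient R1)
  task-4 cannot run: need (5, 8) vs free (5, 4) (insufficient R1)
Permanently blocked: task-0, task-3, task-7, task-2 and task-4.


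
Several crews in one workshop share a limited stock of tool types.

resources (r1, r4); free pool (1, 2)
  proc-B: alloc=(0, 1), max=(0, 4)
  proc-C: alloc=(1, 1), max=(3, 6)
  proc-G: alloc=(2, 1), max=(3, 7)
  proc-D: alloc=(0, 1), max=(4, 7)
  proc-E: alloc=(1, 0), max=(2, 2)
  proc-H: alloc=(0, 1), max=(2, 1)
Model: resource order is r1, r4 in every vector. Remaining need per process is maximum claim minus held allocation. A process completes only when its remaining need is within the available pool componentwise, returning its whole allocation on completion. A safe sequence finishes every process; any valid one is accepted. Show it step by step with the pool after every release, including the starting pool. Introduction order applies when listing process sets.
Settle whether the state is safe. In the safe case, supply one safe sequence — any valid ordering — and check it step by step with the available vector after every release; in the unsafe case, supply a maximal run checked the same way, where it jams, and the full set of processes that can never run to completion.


The state is UNSAFE.
Key observation: proc-E, proc-H, proc-B can finish, but then (2, 4) is all there is, and the blocked group's r4 demands exceed it.
The run proc-E, proc-H, proc-B cannot be extended any further. Check, step by step:
  pool = (1, 2)
  proc-E: need (1, 2) fits (1, 2); releases (1, 0), pool now (2, 2)
  proc-H: need (2, 0) fits (2, 2); releases (0, 1), pool now (2, 3)
  proc-B: need (0, 3) fits (2, 3); releases (0, 1), pool now (2, 4)
  blocked: proc-C wants (2, 5), pool (2, 4) — not enough r4
  blocked: proc-G wants (1, 6), pool (2, 4) — not enough r4
  blocked: proc-D wants (4, 6), pool (2, 4) — not enough r1 and r4
Never able to finish: proc-C, proc-G and proc-D.


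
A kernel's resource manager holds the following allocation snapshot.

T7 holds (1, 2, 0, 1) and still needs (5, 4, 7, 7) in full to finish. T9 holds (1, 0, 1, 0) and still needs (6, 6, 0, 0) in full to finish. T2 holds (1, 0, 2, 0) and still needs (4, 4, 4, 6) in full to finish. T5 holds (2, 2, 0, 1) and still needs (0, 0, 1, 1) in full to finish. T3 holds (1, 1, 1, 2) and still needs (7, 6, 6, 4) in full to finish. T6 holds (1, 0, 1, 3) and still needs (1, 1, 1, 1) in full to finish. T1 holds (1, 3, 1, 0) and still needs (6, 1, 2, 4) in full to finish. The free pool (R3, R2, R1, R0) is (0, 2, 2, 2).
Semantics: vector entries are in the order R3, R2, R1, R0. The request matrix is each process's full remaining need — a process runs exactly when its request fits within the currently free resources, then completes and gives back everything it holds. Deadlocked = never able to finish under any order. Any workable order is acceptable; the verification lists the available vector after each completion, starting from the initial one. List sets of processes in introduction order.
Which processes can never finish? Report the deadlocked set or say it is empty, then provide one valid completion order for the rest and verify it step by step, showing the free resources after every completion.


Deadlocked: T7, T9, T2, T3 and T1.
Key observation: after T5, T6 complete, (3, 4, 3, 6) is the best the pool ever gets, yet each leftover process wants more R3.
One completion order for the rest: T5, T6. Verifying each step:
  pool = (0, 2, 2, 2)
  run T5 (needs (0, 0, 1, 1), free (0, 2, 2, 2)); after release of (2, 2, 0, 1) the pool is (2, 4, 2, 3)
  run T6 (needs (1, 1, 1, 1), free (2, 4, 2, 3)); after release of (1, 0, 1, 3) the pool is (3, 4, 3, 6)
None of the blocked processes ever fits:
  T7 still needs (5, 4, 7, 7) but only (3, 4, 3, 6) is free — short on R3, R1 and R0
  T9 still needs (6, 6, 0, 0) but only (3, 4, 3, 6) is free — short on R3 and R2
  T2 still needs (4, 4, 4, 6) but only (3, 4, 3, 6) is free — short on R3 and R1
  T3 still needs (7, 6, 6, 4) but only (3, 4, 3, 6) is free — short on R3, R2 and R1
  T1 still needs (6, 1, 2, 4) but only (3, 4, 3, 6) is free — short on R3


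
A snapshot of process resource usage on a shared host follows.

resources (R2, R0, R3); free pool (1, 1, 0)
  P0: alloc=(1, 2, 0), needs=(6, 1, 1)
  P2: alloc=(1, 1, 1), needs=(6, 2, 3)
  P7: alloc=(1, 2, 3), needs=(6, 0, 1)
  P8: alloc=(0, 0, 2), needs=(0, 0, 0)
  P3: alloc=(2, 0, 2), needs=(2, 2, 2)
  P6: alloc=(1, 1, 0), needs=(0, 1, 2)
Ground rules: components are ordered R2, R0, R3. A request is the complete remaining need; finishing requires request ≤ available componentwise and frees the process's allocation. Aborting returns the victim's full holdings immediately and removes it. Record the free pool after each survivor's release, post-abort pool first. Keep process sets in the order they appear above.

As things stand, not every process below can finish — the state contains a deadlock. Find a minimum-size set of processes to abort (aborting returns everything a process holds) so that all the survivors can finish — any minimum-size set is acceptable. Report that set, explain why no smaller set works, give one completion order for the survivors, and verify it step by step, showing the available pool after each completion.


Abort P0 and P7.
Key observation: P2 could never have finished before the abort; with (2, 4, 3) returned by P0 and P7, it fits at step 4.
Minimality, checking each single-abort alternative: P0 alone leaves P2 blocked (short on R2); P2 alone leaves P0 blocked (short on R2); P7 alone leaves P0 blocked (short on R2); P8 alone leaves P0 blocked (short on R2); P3 alone leaves P0 blocked (short on R2); P6 alone leaves P0 blocked (short on R2).
One survivor order: P3, P6, P8, P2. Step-by-step check (post-abort pool first):
  pool = (3, 5, 3)
  P3 needs (2, 2, 2) <= (3, 5, 3) -> finishes; pool += (2, 0, 2) = (5, 5, 5)
  P6 needs (0, 1, 2) <= (5, 5, 5) -> finishes; pool += (1, 1, 0) = (6, 6, 5)
  P8 needs (0, 0, 0) <= (6, 6, 5) -> finishes; pool += (0, 0, 2) = (6, 6, 7)
  P2 needs (6, 2, 3) <= (6, 6, 7) -> finishes; pool += (1, 1, 1) = (7, 7, 8)


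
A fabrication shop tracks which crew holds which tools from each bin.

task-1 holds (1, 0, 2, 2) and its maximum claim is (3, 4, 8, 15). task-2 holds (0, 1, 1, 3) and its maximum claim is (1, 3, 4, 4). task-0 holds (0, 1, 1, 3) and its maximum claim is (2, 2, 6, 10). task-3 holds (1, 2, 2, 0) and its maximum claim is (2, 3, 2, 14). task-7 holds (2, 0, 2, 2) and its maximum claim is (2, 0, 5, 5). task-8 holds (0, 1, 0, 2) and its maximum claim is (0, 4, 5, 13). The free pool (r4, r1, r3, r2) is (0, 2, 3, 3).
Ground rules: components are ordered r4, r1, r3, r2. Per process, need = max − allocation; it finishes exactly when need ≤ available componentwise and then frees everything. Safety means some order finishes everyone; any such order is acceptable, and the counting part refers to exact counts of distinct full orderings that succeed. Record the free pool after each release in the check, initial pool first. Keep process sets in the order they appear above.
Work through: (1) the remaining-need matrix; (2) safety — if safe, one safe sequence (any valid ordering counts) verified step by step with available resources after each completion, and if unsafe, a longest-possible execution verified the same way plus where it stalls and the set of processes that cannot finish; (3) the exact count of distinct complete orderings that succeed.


(1) Need matrix, components ordered r4, r1, r3, r2:
  task-1: (2, 4, 6, 13)
  task-2: (1, 2, 3, 1)
  task-0: (2, 1, 5, 7)
  task-3: (1, 1, 0, 14)
  task-7: (0, 0, 3, 3)
  task-8: (0, 3, 5, 11)
(2) SAFE — a valid safe sequence is task-7, task-2, task-0, task-8, task-1, task-3.
Key observation: task-7 is the earliest step where a requested resource binds exactly: need (0, 0, 3, 3), pool (0, 2, 3, 3) at its turn.
Check, step by step:
  pool = (0, 2, 3, 3)
  task-7 needs (0, 0, 3, 3) <= (0, 2, 3, 3) -> finishes; pool += (2, 0, 2, 2) = (2, 2, 5, 5)
  task-2 needs (1, 2, 3, 1) <= (2, 2, 5, 5) -> finishes; pool += (0, 1, 1, 3) = (2, 3, 6, 8)
  task-0 needs (2, 1, 5, 7) <= (2, 3, 6, 8) -> finishes; pool += (0, 1, 1, 3) = (2, 4, 7, 11)
  task-8 needs (0, 3, 5, 11) <= (2, 4, 7, 11) -> finishes; pool += (0, 1, 0, 2) = (2, 5, 7, 13)
  task-1 needs (2, 4, 6, 13) <= (2, 5, 7, 13) -> finishes; pool += (1, 0, 2, 2) = (3, 5, 9, 15)
  task-3 needs (1, 1, 0, 14) <= (3, 5, 9, 15) -> finishes; pool += (1, 2, 2, 0) = (4, 7, 11, 15)
(3) The exact count: 1 of the possible complete orderings is a safe sequence.


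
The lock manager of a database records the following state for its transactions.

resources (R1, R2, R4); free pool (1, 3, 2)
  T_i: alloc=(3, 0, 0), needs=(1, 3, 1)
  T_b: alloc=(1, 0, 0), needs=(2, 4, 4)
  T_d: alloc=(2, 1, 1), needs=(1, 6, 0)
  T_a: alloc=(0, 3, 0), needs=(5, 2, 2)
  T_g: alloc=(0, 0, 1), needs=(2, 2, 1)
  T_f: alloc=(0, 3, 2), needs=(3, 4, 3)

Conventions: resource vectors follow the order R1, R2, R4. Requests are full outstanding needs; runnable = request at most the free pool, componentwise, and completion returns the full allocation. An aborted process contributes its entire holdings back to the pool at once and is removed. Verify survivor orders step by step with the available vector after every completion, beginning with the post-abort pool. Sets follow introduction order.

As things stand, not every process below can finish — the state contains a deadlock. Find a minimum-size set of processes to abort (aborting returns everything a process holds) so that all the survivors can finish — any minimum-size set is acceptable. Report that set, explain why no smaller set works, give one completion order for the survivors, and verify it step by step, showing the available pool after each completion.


Minimum abort set: T_a.
Key observation: before aborting T_a, T_d was permanently blocked — no order could ever run it; afterwards it completes at step 3.
No smaller set exists: with zero aborts the deadlock remains.
Survivors finish in the order: T_i, T_g, T_d, T_b, T_f. Check, step by step (pool after the aborts first):
  pool = (1, 6, 2)
  T_i needs (1, 3, 1) <= (1, 6, 2) -> finishes; pool += (3, 0, 0) = (4, 6, 2)
  T_g needs (2, 2, 1) <= (4, 6, 2) -> finishes; pool += (0, 0, 1) = (4, 6, 3)
  T_d needs (1, 6, 0) <= (4, 6, 3) -> finishes; pool += (2, 1, 1) = (6, 7, 4)
  T_b needs (2, 4, 4) <= (6, 7, 4) -> finishes; pool += (1, 0, 0) = (7, 7, 4)
  T_f needs (3, 4, 3) <= (7, 7, 4) -> finishes; pool += (0, 3, 2) = (7, 10, 6)


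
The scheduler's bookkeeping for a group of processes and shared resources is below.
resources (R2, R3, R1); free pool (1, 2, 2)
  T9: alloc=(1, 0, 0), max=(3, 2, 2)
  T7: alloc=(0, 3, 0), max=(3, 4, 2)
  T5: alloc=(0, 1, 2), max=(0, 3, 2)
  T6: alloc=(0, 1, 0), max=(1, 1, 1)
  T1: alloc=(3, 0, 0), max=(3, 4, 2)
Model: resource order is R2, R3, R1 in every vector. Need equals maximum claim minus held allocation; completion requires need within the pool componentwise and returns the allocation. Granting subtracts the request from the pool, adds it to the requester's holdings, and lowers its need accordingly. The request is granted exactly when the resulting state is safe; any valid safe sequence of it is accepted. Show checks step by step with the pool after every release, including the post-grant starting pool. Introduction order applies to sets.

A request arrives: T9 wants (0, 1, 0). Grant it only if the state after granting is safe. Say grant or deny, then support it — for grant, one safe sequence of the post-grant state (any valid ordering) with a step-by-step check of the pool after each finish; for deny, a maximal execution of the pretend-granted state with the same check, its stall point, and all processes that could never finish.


DENY: after the grant no complete ordering would exist.
Key observation: after T6, T5 the pool peaks at (1, 3, 4), and each blocked process is short somewhere: T9 on R2; T7 on R2; T1 on R3.
After a pretend grant, a maximal execution: T6, T5 — then nothing else fits. Step-by-step check:
  pool = (1, 1, 2)
  T6: need (1, 0, 1) fits (1, 1, 2); releases (0, 1, 0), pool now (1, 2, 2)
  T5: need (0, 2, 0) fits (1, 2, 2); releases (0, 1, 2), pool now (1, 3, 4)
  blocked: T9 wants (2, 1, 2), pool (1, 3, 4) — not enough R2
  blocked: T7 wants (3, 1, 2), pool (1, 3, 4) — not enough R2
  blocked: T1 wants (0, 4, 2), pool (1, 3, 4) — not enough R3
Post-grant, the permanently blocked set is T9, T7 and T1.


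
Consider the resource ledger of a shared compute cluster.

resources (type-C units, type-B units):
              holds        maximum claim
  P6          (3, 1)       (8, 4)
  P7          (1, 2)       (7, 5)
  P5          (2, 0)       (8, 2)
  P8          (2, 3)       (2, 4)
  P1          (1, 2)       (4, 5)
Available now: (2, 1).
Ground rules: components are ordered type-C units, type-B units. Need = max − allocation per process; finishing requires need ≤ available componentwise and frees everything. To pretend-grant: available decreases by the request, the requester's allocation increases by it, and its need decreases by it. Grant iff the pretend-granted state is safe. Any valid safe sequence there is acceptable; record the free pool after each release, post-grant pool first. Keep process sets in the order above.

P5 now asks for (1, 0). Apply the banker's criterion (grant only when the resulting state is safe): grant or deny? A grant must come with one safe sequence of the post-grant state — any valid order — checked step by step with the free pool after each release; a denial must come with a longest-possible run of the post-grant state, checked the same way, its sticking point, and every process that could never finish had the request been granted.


DENY: after the grant no complete ordering would exist.
Key observation: type-C units is the bottleneck — with P8, P1 done the pool holds (4, 6), short of every remaining need.
Pretend the grant happened; the run P8, P1 goes as far as possible. Check, step by step:
  pool = (1, 1)
  run P8 (needs (0, 1), free (1, 1)); after release of (2, 3) the pool is (3, 4)
  run P1 (needs (3, 3), free (3, 4)); after release of (1, 2) the pool is (4, 6)
  blocked: P6 wants (5, 3), pool (4, 6) — not enough type-C units
  blocked: P7 wants (6, 3), pool (4, 6) — not enough type-C units
  blocked: P5 wants (5, 2), pool (4, 6) — not enough type-C units
Had the request been granted, P6, P7 and P5 could never finish.


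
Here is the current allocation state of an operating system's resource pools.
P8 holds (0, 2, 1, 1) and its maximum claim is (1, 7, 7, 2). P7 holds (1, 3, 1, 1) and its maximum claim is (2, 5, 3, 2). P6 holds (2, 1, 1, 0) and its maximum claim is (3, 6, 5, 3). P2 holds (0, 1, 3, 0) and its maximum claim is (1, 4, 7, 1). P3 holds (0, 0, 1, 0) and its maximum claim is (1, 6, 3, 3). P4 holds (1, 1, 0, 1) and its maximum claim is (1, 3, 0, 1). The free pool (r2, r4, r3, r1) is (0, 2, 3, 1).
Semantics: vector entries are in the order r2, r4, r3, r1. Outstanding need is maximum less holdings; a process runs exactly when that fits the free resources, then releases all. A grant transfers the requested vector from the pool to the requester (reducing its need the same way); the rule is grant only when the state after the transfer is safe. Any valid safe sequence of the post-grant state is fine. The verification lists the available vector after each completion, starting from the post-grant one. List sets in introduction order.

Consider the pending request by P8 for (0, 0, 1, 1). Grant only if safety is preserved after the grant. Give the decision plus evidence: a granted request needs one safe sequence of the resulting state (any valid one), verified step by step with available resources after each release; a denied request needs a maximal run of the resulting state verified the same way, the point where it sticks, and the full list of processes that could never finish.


DENY — the pretend-granted state is unsafe.
Key observation: after P4, P7 the pool peaks at (2, 6, 3, 2), and each blocked process is short somewhere: P8 on r3; P6 on r3, r1; P2 on r3; P3 on r1.
Pretend the grant happened; the run P4, P7 goes as far as possible. Check, step by step:
  pool = (0, 2, 2, 0)
  P4: need (0, 2, 0, 0) fits (0, 2, 2, 0); releases (1, 1, 0, 1), pool now (1, 3, 2, 1)
  P7: need (1, 2, 2, 1) fits (1, 3, 2, 1); releases (1, 3, 1, 1), pool now (2, 6, 3, 2)
  blocked: P8 wants (1, 5, 5, 0), pool (2, 6, 3, 2) — not enough r3
  blocked: P6 wants (1, 5, 4, 3), pool (2, 6, 3, 2) — not enough r3 and r1
  blocked: P2 wants (1, 3, 4, 1), pool (2, 6, 3, 2) — not enough r3
  blocked: P3 wants (1, 6, 2, 3), pool (2, 6, 3, 2) — not enough r1
Processes that could never finish after the grant: P8, P6, P2 and P3.
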